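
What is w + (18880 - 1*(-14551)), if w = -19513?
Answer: 13918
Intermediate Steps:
w + (18880 - 1*(-14551)) = -19513 + (18880 - 1*(-14551)) = -19513 + (18880 + 14551) = -19513 + 33431 = 13918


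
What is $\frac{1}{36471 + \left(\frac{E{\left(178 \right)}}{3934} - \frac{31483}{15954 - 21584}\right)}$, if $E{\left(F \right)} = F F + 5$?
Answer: $\frac{791015}{28859903179} \approx 2.7409 \cdot 10^{-5}$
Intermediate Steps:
$E{\left(F \right)} = 5 + F^{2}$ ($E{\left(F \right)} = F^{2} + 5 = 5 + F^{2}$)
$\frac{1}{36471 + \left(\frac{E{\left(178 \right)}}{3934} - \frac{31483}{15954 - 21584}\right)} = \frac{1}{36471 + \left(\frac{5 + 178^{2}}{3934} - \frac{31483}{15954 - 21584}\right)} = \frac{1}{36471 + \left(\left(5 + 31684\right) \frac{1}{3934} - \frac{31483}{15954 - 21584}\right)} = \frac{1}{36471 + \left(31689 \cdot \frac{1}{3934} - \frac{31483}{-5630}\right)} = \frac{1}{36471 + \left(\frac{4527}{562} - - \frac{31483}{5630}\right)} = \frac{1}{36471 + \left(\frac{4527}{562} + \frac{31483}{5630}\right)} = \frac{1}{36471 + \frac{10795114}{791015}} = \frac{1}{\frac{28859903179}{791015}} = \frac{791015}{28859903179}$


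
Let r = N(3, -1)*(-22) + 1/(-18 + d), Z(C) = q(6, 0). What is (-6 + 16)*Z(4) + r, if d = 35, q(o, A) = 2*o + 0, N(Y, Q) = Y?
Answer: 919/17 ≈ 54.059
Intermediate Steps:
q(o, A) = 2*o
Z(C) = 12 (Z(C) = 2*6 = 12)
r = -1121/17 (r = 3*(-22) + 1/(-18 + 35) = -66 + 1/17 = -1121/17 ≈ -65.941)
(-6 + 16)*Z(4) + r = (-6 + 16)*12 - 1121/17 = 10*12 - 1121/17 = 120 - 1121/17 = 919/17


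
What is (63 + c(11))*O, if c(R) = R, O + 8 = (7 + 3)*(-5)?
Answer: -4292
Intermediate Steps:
O = -58 (O = -8 + (7 + 3)*(-5) = -8 + 10*(-5) = -8 - 50 = -58)
(63 + c(11))*O = (63 + 11)*(-58) = 74*(-58) = -4292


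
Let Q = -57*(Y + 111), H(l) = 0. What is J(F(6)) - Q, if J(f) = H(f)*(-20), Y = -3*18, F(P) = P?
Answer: 3249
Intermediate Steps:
Y = -54
Q = -3249 (Q = -57*(-54 + 111) = -57*57 = -3249)
J(f) = 0 (J(f) = 0*(-20) = 0)
J(F(6)) - Q = 0 - 1*(-3249) = 0 + 3249 = 3249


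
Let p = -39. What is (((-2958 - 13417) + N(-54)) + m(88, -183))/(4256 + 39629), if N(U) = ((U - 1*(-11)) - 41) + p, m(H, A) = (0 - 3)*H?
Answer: -16762/43885 ≈ -0.38195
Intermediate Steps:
m(H, A) = -3*H
N(U) = -69 + U (N(U) = ((U - 1*(-11)) - 41) - 39 = ((U + 11) - 41) - 39 = ((11 + U) - 41) - 39 = (-30 + U) - 39 = -69 + U)
(((-2958 - 13417) + N(-54)) + m(88, -183))/(4256 + 39629) = (((-2958 - 13417) + (-69 - 54)) - 3*88)/(4256 + 39629) = ((-16375 - 123) - 264)/43885 = (-16498 - 264)*(1/43885) = -16762*1/43885 = -16762/43885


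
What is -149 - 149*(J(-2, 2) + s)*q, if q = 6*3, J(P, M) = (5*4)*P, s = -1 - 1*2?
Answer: 115177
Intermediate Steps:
s = -3 (s = -1 - 2 = -3)
J(P, M) = 20*P
q = 18
-149 - 149*(J(-2, 2) + s)*q = -149 - 149*(20*(-2) - 3)*18 = -149 - 149*(-40 - 3)*18 = -149 - (-6407)*18 = -149 - 149*(-774) = -149 + 115326 = 115177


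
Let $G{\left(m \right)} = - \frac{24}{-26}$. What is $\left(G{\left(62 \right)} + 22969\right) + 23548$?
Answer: $\frac{604733}{13} \approx 46518.0$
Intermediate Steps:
$G{\left(m \right)} = \frac{12}{13}$ ($G{\left(m \right)} = \left(-24\right) \left(- \frac{1}{26}\right) = \frac{12}{13}$)
$\left(G{\left(62 \right)} + 22969\right) + 23548 = \left(\frac{12}{13} + 22969\right) + 23548 = \frac{298609}{13} + 23548 = \frac{604733}{13}$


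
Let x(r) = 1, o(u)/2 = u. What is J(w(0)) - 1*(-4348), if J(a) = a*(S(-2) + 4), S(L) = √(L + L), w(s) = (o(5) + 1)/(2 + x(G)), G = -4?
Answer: 13088/3 + 22*I/3 ≈ 4362.7 + 7.3333*I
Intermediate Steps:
o(u) = 2*u
w(s) = 11/3 (w(s) = (2*5 + 1)/(2 + 1) = (10 + 1)/3 = 11*(⅓) = 11/3)
S(L) = √2*√L (S(L) = √(2*L) = √2*√L)
J(a) = a*(4 + 2*I) (J(a) = a*(√2*√(-2) + 4) = a*(√2*(I*√2) + 4) = a*(2*I + 4) = a*(4 + 2*I))
J(w(0)) - 1*(-4348) = 2*(11/3)*(2 + I) - 1*(-4348) = (44/3 + 22*I/3) + 4348 = 13088/3 + 22*I/3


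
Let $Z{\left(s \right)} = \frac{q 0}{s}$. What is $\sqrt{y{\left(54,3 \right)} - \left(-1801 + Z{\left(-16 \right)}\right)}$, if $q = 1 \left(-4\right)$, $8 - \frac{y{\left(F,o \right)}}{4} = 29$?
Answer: $\sqrt{1717} \approx 41.437$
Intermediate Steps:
$y{\left(F,o \right)} = -84$ ($y{\left(F,o \right)} = 32 - 116 = -84$)
$q = -4$
$Z{\left(s \right)} = 0$ ($Z{\left(s \right)} = \frac{\left(-4\right) 0}{s} = \frac{0}{s} = 0$)
$\sqrt{y{\left(54,3 \right)} - \left(-1801 + Z{\left(-16 \right)}\right)} = \sqrt{-84 + \left(1801 - 0\right)} = \sqrt{-84 + \left(1801 + 0\right)} = \sqrt{-84 + 1801} = \sqrt{1717}$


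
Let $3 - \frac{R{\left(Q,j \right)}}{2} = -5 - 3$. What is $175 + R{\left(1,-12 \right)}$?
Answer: $197$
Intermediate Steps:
$R{\left(Q,j \right)} = 22$ ($R{\left(Q,j \right)} = 6 - 2 \left(-5 - 3\right) = 6 - -16 = 6 + 16 = 22$)
$175 + R{\left(1,-12 \right)} = 175 + 22 = 197$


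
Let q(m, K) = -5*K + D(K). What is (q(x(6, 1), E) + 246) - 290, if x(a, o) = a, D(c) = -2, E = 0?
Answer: -46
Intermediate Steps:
q(m, K) = -2 - 5*K (q(m, K) = -5*K - 2 = -2 - 5*K)
(q(x(6, 1), E) + 246) - 290 = ((-2 - 5*0) + 246) - 290 = ((-2 + 0) + 246) - 290 = (-2 + 246) - 290 = 244 - 290 = -46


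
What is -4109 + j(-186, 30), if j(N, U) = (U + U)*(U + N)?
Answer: -13469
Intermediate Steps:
j(N, U) = 2*U*(N + U) (j(N, U) = (2*U)*(N + U) = 2*U*(N + U))
-4109 + j(-186, 30) = -4109 + 2*30*(-186 + 30) = -4109 + 2*30*(-156) = -4109 - 9360 = -13469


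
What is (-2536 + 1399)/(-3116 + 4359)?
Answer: -1137/1243 ≈ -0.91472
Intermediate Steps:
(-2536 + 1399)/(-3116 + 4359) = -1137/1243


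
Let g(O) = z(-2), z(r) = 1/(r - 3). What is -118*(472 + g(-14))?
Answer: -278362/5 ≈ -55672.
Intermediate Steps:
z(r) = 1/(-3 + r)
g(O) = -⅕ (g(O) = 1/(-3 - 2) = 1/(-5) = -⅕)
-118*(472 + g(-14)) = -118*(472 - ⅕) = -118*2359/5 = -278362/5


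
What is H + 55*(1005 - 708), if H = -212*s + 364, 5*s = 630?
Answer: -10013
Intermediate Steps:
s = 126 (s = (1/5)*630 = 126)
H = -26348 (H = -212*126 + 364 = -26712 + 364 = -26348)
H + 55*(1005 - 708) = -26348 + 55*(1005 - 708) = -26348 + 55*297 = -26348 + 16335 = -10013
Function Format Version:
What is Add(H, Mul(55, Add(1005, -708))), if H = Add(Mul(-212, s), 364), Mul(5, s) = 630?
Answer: -10013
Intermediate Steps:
s = 126 (s = Mul(Rational(1, 5), 630) = 126)
H = -26348 (H = Add(Mul(-212, 126), 364) = Add(-26712, 364) = -26348)
Add(H, Mul(55, Add(1005, -708))) = Add(-26348, Mul(55, Add(1005, -708))) = Add(-26348, Mul(55, 297)) = Add(-26348, 16335) = -10013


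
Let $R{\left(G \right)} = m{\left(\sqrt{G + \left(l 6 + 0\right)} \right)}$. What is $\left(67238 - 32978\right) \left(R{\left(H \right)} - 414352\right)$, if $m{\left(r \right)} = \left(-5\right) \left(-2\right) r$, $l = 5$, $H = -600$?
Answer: $-14195699520 + 342600 i \sqrt{570} \approx -1.4196 \cdot 10^{10} + 8.1795 \cdot 10^{6} i$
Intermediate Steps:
$m{\left(r \right)} = 10 r$
$R{\left(G \right)} = 10 \sqrt{30 + G}$ ($R{\left(G \right)} = 10 \sqrt{G + \left(5 \cdot 6 + 0\right)} = 10 \sqrt{G + \left(30 + 0\right)} = 10 \sqrt{G + 30} = 10 \sqrt{30 + G}$)
$\left(67238 - 32978\right) \left(R{\left(H \right)} - 414352\right) = \left(67238 - 32978\right) \left(10 \sqrt{30 - 600} - 414352\right) = 34260 \left(10 \sqrt{-570} - 414352\right) = 34260 \left(10 i \sqrt{570} - 414352\right) = 34260 \left(-414352 + 10 i \sqrt{570}\right) = -14195699520 + 342600 i \sqrt{570}$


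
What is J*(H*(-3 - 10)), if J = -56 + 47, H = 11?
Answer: 1287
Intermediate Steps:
J = -9
J*(H*(-3 - 10)) = -99*(-3 - 10) = -99*(-13) = -9*(-143) = 1287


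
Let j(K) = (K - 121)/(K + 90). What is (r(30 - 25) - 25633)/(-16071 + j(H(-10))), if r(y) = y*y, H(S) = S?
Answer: 2048640/1285811 ≈ 1.5933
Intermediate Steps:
j(K) = (-121 + K)/(90 + K)
r(y) = y**2
(r(30 - 25) - 25633)/(-16071 + j(H(-10))) = ((30 - 25)**2 - 25633)/(-16071 + (-121 - 10)/(90 - 10)) = (5**2 - 25633)/(-16071 - 131/80) = (25 - 25633)/(-16071 + (1/80)*(-131)) = -25608/(-16071 - 131/80) = -25608/(-1285811/80) = -25608*(-80/1285811) = 2048640/1285811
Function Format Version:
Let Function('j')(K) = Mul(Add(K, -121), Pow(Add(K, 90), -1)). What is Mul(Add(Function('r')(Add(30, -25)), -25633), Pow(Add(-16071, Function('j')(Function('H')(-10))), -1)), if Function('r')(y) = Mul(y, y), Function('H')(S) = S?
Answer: Rational(2048640, 1285811) ≈ 1.5933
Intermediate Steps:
Function('j')(K) = Mul(Pow(Add(90, K), -1), Add(-121, K)) (Function('j')(K) = Mul(Add(-121, K), Pow(Add(90, K), -1)) = Mul(Pow(Add(90, K), -1), Add(-121, K)))
Function('r')(y) = Pow(y, 2)
Mul(Add(Function('r')(Add(30, -25)), -25633), Pow(Add(-16071, Function('j')(Function('H')(-10))), -1)) = Mul(Add(Pow(Add(30, -25), 2), -25633), Pow(Add(-16071, Mul(Pow(Add(90, -10), -1), Add(-121, -10))), -1)) = Mul(Add(Pow(5, 2), -25633), Pow(Add(-16071, Mul(Pow(80, -1), -131)), -1)) = Mul(Add(25, -25633), Pow(Add(-16071, Mul(Rational(1, 80), -131)), -1)) = Mul(-25608, Pow(Add(-16071, Rational(-131, 80)), -1)) = Mul(-25608, Pow(Rational(-1285811, 80), -1)) = Mul(-25608, Rational(-80, 1285811)) = Rational(2048640, 1285811)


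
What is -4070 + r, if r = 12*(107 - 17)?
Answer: -2990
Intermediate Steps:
r = 1080 (r = 12*90 = 1080)
-4070 + r = -4070 + 1080 = -2990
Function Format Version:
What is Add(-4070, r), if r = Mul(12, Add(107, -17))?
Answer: -2990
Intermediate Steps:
r = 1080 (r = Mul(12, 90) = 1080)
Add(-4070, r) = Add(-4070, 1080) = -2990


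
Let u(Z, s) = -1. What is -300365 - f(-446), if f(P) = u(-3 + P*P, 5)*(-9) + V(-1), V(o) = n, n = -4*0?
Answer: -300374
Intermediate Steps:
n = 0
V(o) = 0
f(P) = 9 (f(P) = -1*(-9) + 0 = 9 + 0 = 9)
-300365 - f(-446) = -300365 - 1*9 = -300365 - 9 = -300374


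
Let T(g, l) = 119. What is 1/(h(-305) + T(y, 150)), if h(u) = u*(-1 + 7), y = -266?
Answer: -1/1711 ≈ -0.00058445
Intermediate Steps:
h(u) = 6*u (h(u) = u*6 = 6*u)
1/(h(-305) + T(y, 150)) = 1/(6*(-305) + 119) = 1/(-1830 + 119) = 1/(-1711) = -1/1711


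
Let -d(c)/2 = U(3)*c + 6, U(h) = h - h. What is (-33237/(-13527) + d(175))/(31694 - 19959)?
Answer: -4781/5879235 ≈ -0.00081320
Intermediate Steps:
U(h) = 0
d(c) = -12 (d(c) = -2*(0*c + 6) = -2*(0 + 6) = -2*6 = -12)
(-33237/(-13527) + d(175))/(31694 - 19959) = (-33237/(-13527) - 12)/(31694 - 19959) = (-33237*(-1/13527) - 12)/11735 = (1231/501 - 12)*(1/11735) = -4781/501*1/11735 = -4781/5879235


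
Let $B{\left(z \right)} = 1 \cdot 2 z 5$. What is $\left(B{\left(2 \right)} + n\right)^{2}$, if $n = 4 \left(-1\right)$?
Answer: $256$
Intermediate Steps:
$B{\left(z \right)} = 10 z$ ($B{\left(z \right)} = 2 z 5 = 10 z$)
$n = -4$
$\left(B{\left(2 \right)} + n\right)^{2} = \left(10 \cdot 2 - 4\right)^{2} = \left(20 - 4\right)^{2} = 16^{2} = 256$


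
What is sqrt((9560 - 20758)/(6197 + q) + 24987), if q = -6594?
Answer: sqrt(3942621689)/397 ≈ 158.16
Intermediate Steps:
sqrt((9560 - 20758)/(6197 + q) + 24987) = sqrt((9560 - 20758)/(6197 - 6594) + 24987) = sqrt(-11198/(-397) + 24987) = sqrt(-11198*(-1/397) + 24987) = sqrt(11198/397 + 24987) = sqrt(9931037/397) = sqrt(3942621689)/397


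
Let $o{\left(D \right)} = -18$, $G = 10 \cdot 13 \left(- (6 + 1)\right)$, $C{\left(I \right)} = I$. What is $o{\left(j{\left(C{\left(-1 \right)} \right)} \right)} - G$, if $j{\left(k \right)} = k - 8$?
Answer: $892$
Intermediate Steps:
$j{\left(k \right)} = -8 + k$
$G = -910$ ($G = 130 \left(\left(-1\right) 7\right) = 130 \left(-7\right) = -910$)
$o{\left(j{\left(C{\left(-1 \right)} \right)} \right)} - G = -18 - -910 = -18 + 910 = 892$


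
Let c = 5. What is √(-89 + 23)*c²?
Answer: 25*I*√66 ≈ 203.1*I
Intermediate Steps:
√(-89 + 23)*c² = √(-89 + 23)*5² = √(-66)*25 = (I*√66)*25 = 25*I*√66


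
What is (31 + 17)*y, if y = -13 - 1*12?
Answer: -1200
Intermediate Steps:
y = -25 (y = -13 - 12 = -25)
(31 + 17)*y = (31 + 17)*(-25) = 48*(-25) = -1200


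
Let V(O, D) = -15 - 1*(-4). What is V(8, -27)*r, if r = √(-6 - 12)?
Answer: -33*I*√2 ≈ -46.669*I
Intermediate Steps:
V(O, D) = -11 (V(O, D) = -15 + 4 = -11)
r = 3*I*√2 (r = √(-18) = 3*I*√2 ≈ 4.2426*I)
V(8, -27)*r = -33*I*√2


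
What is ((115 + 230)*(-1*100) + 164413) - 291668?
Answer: -161755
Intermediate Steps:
((115 + 230)*(-1*100) + 164413) - 291668 = (345*(-100) + 164413) - 291668 = (-34500 + 164413) - 291668 = 129913 - 291668 = -161755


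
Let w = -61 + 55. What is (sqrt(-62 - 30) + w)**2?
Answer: 4*(3 - I*sqrt(23))**2 ≈ -56.0 - 115.1*I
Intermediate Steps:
w = -6
(sqrt(-62 - 30) + w)**2 = (sqrt(-62 - 30) - 6)**2 = (sqrt(-92) - 6)**2 = (2*I*sqrt(23) - 6)**2 = (-6 + 2*I*sqrt(23))**2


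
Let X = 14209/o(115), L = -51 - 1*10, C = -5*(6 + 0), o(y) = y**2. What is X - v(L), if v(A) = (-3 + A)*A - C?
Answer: -52012941/13225 ≈ -3932.9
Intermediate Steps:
C = -30 (C = -5*6 = -30)
L = -61 (L = -51 - 10 = -61)
X = 14209/13225 (X = 14209/(115**2) = 14209/13225 ≈ 1.0744)
v(A) = 30 + A*(-3 + A) (v(A) = (-3 + A)*A - 1*(-30) = A*(-3 + A) + 30 = 30 + A*(-3 + A))
X - v(L) = 14209/13225 - (30 + (-61)**2 - 3*(-61)) = 14209/13225 - (30 + 3721 + 183) = 14209/13225 - 1*3934 = 14209/13225 - 3934 = -52012941/13225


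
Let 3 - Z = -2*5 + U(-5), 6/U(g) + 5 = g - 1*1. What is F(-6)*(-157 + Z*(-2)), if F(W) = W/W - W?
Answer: -14175/11 ≈ -1288.6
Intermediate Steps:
U(g) = 6/(-6 + g) (U(g) = 6/(-5 + (g - 1*1)) = 6/(-5 + (g - 1)) = 6/(-5 + (-1 + g)) = 6/(-6 + g))
F(W) = 1 - W
Z = 149/11 (Z = 3 - (-2*5 + 6/(-6 - 5)) = 3 - (-10 + 6/(-11)) = 3 - (-10 + 6*(-1/11)) = 3 - (-10 - 6/11) = 3 - 1*(-116/11) = 3 + 116/11 = 149/11 ≈ 13.545)
F(-6)*(-157 + Z*(-2)) = (1 - 1*(-6))*(-157 + (149/11)*(-2)) = (1 + 6)*(-157 - 298/11) = 7*(-2025/11) = -14175/11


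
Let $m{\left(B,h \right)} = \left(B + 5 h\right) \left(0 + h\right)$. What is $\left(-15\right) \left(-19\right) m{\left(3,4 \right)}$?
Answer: $26220$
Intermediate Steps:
$m{\left(B,h \right)} = h \left(B + 5 h\right)$ ($m{\left(B,h \right)} = \left(B + 5 h\right) h = h \left(B + 5 h\right)$)
$\left(-15\right) \left(-19\right) m{\left(3,4 \right)} = \left(-15\right) \left(-19\right) 4 \left(3 + 5 \cdot 4\right) = 285 \cdot 4 \left(3 + 20\right) = 285 \cdot 4 \cdot 23 = 285 \cdot 92 = 26220$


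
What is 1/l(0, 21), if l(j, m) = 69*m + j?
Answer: 1/1449 ≈ 0.00069013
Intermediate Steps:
l(j, m) = j + 69*m
1/l(0, 21) = 1/(0 + 69*21) = 1/(0 + 1449) = 1/1449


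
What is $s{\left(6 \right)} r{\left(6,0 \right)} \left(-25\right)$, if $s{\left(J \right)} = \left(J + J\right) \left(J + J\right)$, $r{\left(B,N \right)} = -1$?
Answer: $3600$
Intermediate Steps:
$s{\left(J \right)} = 4 J^{2}$ ($s{\left(J \right)} = 2 J 2 J = 4 J^{2}$)
$s{\left(6 \right)} r{\left(6,0 \right)} \left(-25\right) = 4 \cdot 6^{2} \left(-1\right) \left(-25\right) = 4 \cdot 36 \left(-1\right) \left(-25\right) = 144 \left(-1\right) \left(-25\right) = \left(-144\right) \left(-25\right) = 3600$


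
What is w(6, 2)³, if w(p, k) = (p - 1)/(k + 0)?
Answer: 125/8 ≈ 15.625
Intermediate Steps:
w(p, k) = (-1 + p)/k
w(6, 2)³ = ((-1 + 6)/2)³ = ((½)*5)³ = (5/2)³ = 125/8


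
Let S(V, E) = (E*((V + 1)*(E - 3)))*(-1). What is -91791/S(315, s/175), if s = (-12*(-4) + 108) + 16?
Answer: -2811099375/19186256 ≈ -146.52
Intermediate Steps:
s = 172 (s = (48 + 108) + 16 = 156 + 16 = 172)
S(V, E) = -E*(1 + V)*(-3 + E) (S(V, E) = (E*((1 + V)*(-3 + E)))*(-1) = (E*(1 + V)*(-3 + E))*(-1) = -E*(1 + V)*(-3 + E))
-91791/S(315, s/175) = -91791*175/(172*(3 - 172/175 + 3*315 - 1*172/175*315)) = -91791*175/(172*(3 - 172/175 + 945 - 1*172*(1/175)*315)) = -91791*175/(172*(3 - 1*172/175 + 945 - 1*172/175*315)) = -91791*175/(172*(3 - 172/175 + 945 - 1548/5)) = -91791/((172/175)*(111548/175)) = -91791/19186256/30625 = -91791*30625/19186256 = -2811099375/19186256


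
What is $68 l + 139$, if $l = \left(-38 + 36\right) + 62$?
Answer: $4219$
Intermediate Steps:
$l = 60$ ($l = -2 + 62 = 60$)
$68 l + 139 = 68 \cdot 60 + 139 = 4080 + 139 = 4219$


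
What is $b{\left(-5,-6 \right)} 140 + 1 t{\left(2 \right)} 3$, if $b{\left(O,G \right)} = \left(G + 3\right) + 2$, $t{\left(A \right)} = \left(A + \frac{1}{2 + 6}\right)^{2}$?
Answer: $- \frac{8093}{64} \approx -126.45$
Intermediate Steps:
$t{\left(A \right)} = \left(\frac{1}{8} + A\right)^{2}$ ($t{\left(A \right)} = \left(A + \frac{1}{8}\right)^{2} = \left(\frac{1}{8} + A\right)^{2}$)
$b{\left(O,G \right)} = 5 + G$ ($b{\left(O,G \right)} = \left(3 + G\right) + 2 = 5 + G$)
$b{\left(-5,-6 \right)} 140 + 1 t{\left(2 \right)} 3 = \left(5 - 6\right) 140 + 1 \frac{\left(1 + 8 \cdot 2\right)^{2}}{64} \cdot 3 = \left(-1\right) 140 + 1 \frac{\left(1 + 16\right)^{2}}{64} \cdot 3 = -140 + 1 \frac{17^{2}}{64} \cdot 3 = -140 + 1 \cdot \frac{1}{64} \cdot 289 \cdot 3 = -140 + 1 \cdot \frac{289}{64} \cdot 3 = -140 + \frac{289}{64} \cdot 3 = -140 + \frac{867}{64} = - \frac{8093}{64}$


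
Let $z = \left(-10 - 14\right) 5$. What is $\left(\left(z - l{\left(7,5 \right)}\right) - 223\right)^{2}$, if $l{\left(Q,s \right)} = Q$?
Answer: $122500$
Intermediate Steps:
$z = -120$ ($z = \left(-24\right) 5 = -120$)
$\left(\left(z - l{\left(7,5 \right)}\right) - 223\right)^{2} = \left(\left(-120 - 7\right) - 223\right)^{2} = \left(-127 - 223\right)^{2} = \left(-350\right)^{2} = 122500$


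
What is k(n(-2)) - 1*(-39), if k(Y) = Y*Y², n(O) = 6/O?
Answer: 12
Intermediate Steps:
k(Y) = Y³
k(n(-2)) - 1*(-39) = (6/(-2))³ - 1*(-39) = (6*(-½))³ + 39 = (-3)³ + 39 = -27 + 39 = 12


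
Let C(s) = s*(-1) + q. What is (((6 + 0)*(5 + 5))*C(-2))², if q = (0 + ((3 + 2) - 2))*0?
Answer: 14400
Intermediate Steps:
q = 0 (q = (0 + (5 - 2))*0 = (0 + 3)*0 = 3*0 = 0)
C(s) = -s (C(s) = s*(-1) + 0 = -s + 0 = -s)
(((6 + 0)*(5 + 5))*C(-2))² = (((6 + 0)*(5 + 5))*(-1*(-2)))² = ((6*10)*2)² = (60*2)² = 120² = 14400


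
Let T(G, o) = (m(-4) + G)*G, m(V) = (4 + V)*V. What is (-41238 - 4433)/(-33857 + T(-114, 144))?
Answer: 45671/20861 ≈ 2.1893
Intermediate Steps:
m(V) = V*(4 + V)
T(G, o) = G**2 (T(G, o) = (-4*(4 - 4) + G)*G = (-4*0 + G)*G = (0 + G)*G = G*G = G**2)
(-41238 - 4433)/(-33857 + T(-114, 144)) = (-41238 - 4433)/(-33857 + (-114)**2) = -45671/(-33857 + 12996) = -45671/(-20861) = -45671*(-1/20861) = 45671/20861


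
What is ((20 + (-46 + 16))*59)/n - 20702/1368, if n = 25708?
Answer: -66626767/4396068 ≈ -15.156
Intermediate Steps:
((20 + (-46 + 16))*59)/n - 20702/1368 = ((20 + (-46 + 16))*59)/25708 - 20702/1368 = ((20 - 30)*59)*(1/25708) - 20702*1/1368 = -10*59*(1/25708) - 10351/684 = -590*1/25708 - 10351/684 = -295/12854 - 10351/684 = -66626767/4396068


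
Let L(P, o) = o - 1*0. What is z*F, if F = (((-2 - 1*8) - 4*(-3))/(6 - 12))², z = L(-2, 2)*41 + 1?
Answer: 83/9 ≈ 9.2222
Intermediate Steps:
L(P, o) = o (L(P, o) = o + 0 = o)
z = 83 (z = 2*41 + 1 = 82 + 1 = 83)
F = ⅑ (F = (((-2 - 8) + 12)/(-6))² = ((-10 + 12)*(-⅙))² = (2*(-⅙))² = (-⅓)² = ⅑ ≈ 0.11111)
z*F = 83*(⅑) = 83/9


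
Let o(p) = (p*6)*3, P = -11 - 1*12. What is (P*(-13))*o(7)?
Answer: 37674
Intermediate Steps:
P = -23 (P = -11 - 12 = -23)
o(p) = 18*p (o(p) = (6*p)*3 = 18*p)
(P*(-13))*o(7) = (-23*(-13))*(18*7) = 299*126 = 37674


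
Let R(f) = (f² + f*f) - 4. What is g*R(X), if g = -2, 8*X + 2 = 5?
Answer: 119/16 ≈ 7.4375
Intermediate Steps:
X = 3/8 (X = -¼ + (⅛)*5 = -¼ + 5/8 = 3/8 ≈ 0.37500)
R(f) = -4 + 2*f² (R(f) = (f² + f²) - 4 = 2*f² - 4 = -4 + 2*f²)
g*R(X) = -2*(-4 + 2*(3/8)²) = -2*(-4 + 2*(9/64)) = -2*(-4 + 9/32) = -2*(-119/32) = 119/16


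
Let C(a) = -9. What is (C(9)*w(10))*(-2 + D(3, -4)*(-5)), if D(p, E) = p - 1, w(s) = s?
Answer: 1080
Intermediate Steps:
D(p, E) = -1 + p
(C(9)*w(10))*(-2 + D(3, -4)*(-5)) = (-9*10)*(-2 + (-1 + 3)*(-5)) = -90*(-2 + 2*(-5)) = -90*(-2 - 10) = -90*(-12) = 1080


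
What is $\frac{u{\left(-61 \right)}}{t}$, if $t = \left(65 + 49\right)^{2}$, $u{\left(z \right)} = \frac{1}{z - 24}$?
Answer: $- \frac{1}{1104660} \approx -9.0526 \cdot 10^{-7}$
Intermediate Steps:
$u{\left(z \right)} = \frac{1}{-24 + z}$ ($u{\left(z \right)} = \frac{1}{z - 24} = \frac{1}{-24 + z}$)
$t = 12996$ ($t = 114^{2} = 12996$)
$\frac{u{\left(-61 \right)}}{t} = \frac{1}{\left(-24 - 61\right) 12996} = \frac{1}{-85} \cdot \frac{1}{12996} = \left(- \frac{1}{85}\right) \frac{1}{12996} = - \frac{1}{1104660}$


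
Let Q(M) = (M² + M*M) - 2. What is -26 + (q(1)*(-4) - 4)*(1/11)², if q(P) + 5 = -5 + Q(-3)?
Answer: -3174/121 ≈ -26.231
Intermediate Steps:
Q(M) = -2 + 2*M² (Q(M) = (M² + M²) - 2 = 2*M² - 2 = -2 + 2*M²)
q(P) = 6 (q(P) = -5 + (-5 + (-2 + 2*(-3)²)) = -5 + (-5 + (-2 + 2*9)) = -5 + (-5 + (-2 + 18)) = -5 + (-5 + 16) = -5 + 11 = 6)
-26 + (q(1)*(-4) - 4)*(1/11)² = -26 + (6*(-4) - 4)*(1/11)² = -26 + (-24 - 4)*(1/11)² = -26 - 28*1/121 = -26 - 28/121 = -3174/121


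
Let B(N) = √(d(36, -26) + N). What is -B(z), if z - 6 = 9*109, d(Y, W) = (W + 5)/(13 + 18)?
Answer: -28*√1209/31 ≈ -31.406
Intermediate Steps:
d(Y, W) = 5/31 + W/31 (d(Y, W) = (5 + W)/31 = (5 + W)*(1/31) = 5/31 + W/31)
z = 987 (z = 6 + 9*109 = 6 + 981 = 987)
B(N) = √(-21/31 + N) (B(N) = √((5/31 + (1/31)*(-26)) + N) = √((5/31 - 26/31) + N) = √(-21/31 + N))
-B(z) = -√(-651 + 961*987)/31 = -√(-651 + 948507)/31 = -√947856/31 = -28*√1209/31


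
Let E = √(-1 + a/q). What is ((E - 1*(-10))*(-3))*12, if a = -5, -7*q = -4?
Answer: -360 - 18*I*√39 ≈ -360.0 - 112.41*I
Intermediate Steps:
q = 4/7 (q = -⅐*(-4) = 4/7 ≈ 0.57143)
E = I*√39/2 (E = √(-1 - 5/4/7) = √(-1 - 5*7/4) = √(-1 - 35/4) = √(-39/4) = I*√39/2 ≈ 3.1225*I)
((E - 1*(-10))*(-3))*12 = ((I*√39/2 - 1*(-10))*(-3))*12 = ((I*√39/2 + 10)*(-3))*12 = ((10 + I*√39/2)*(-3))*12 = (-30 - 3*I*√39/2)*12 = -360 - 18*I*√39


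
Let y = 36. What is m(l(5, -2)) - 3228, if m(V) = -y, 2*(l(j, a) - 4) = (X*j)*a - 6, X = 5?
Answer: -3264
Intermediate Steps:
l(j, a) = 1 + 5*a*j/2 (l(j, a) = 4 + ((5*j)*a - 6)/2 = 4 + (5*a*j - 6)/2 = 4 + (-6 + 5*a*j)/2 = 4 + (-3 + 5*a*j/2) = 1 + 5*a*j/2)
m(V) = -36 (m(V) = -1*36 = -36)
m(l(5, -2)) - 3228 = -36 - 3228 = -3264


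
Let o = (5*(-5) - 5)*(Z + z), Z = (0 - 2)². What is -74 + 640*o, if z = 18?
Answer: -422474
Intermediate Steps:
Z = 4 (Z = (-2)² = 4)
o = -660 (o = (5*(-5) - 5)*(4 + 18) = (-25 - 5)*22 = -30*22 = -660)
-74 + 640*o = -74 + 640*(-660) = -74 - 422400 = -422474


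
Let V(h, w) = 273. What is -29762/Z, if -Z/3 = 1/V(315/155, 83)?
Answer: 2708342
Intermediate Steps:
Z = -1/91 (Z = -3/273 = -3*1/273 = -1/91 ≈ -0.010989)
-29762/Z = -29762/(-1/91) = -29762*(-91) = 2708342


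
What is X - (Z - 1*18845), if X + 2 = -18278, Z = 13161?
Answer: -12596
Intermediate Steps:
X = -18280 (X = -2 - 18278 = -18280)
X - (Z - 1*18845) = -18280 - (13161 - 1*18845) = -18280 - (13161 - 18845) = -18280 - 1*(-5684) = -18280 + 5684 = -12596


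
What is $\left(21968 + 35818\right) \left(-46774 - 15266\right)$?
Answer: $-3585043440$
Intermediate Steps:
$\left(21968 + 35818\right) \left(-46774 - 15266\right) = 57786 \left(-62040\right) = -3585043440$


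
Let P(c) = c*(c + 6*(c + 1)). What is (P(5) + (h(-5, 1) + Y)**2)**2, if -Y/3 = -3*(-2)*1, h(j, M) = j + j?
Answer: 978121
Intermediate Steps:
h(j, M) = 2*j
Y = -18 (Y = -3*(-3*(-2)) = -18 ≈ -18.000)
P(c) = c*(6 + 7*c) (P(c) = c*(c + 6*(1 + c)) = c*(c + (6 + 6*c)) = c*(6 + 7*c))
(P(5) + (h(-5, 1) + Y)**2)**2 = (5*(6 + 7*5) + (2*(-5) - 18)**2)**2 = (5*(6 + 35) + (-10 - 18)**2)**2 = (5*41 + (-28)**2)**2 = (205 + 784)**2 = 989**2 = 978121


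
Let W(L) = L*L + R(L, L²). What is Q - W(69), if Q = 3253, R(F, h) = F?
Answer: -1577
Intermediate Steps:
W(L) = L + L² (W(L) = L*L + L = L² + L = L + L²)
Q - W(69) = 3253 - 69*(1 + 69) = 3253 - 69*70 = 3253 - 1*4830 = 3253 - 4830 = -1577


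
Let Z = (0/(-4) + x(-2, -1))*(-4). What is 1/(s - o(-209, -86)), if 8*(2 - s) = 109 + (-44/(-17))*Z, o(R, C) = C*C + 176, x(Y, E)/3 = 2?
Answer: -136/1030317 ≈ -0.00013200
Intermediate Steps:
x(Y, E) = 6 (x(Y, E) = 3*2 = 6)
o(R, C) = 176 + C² (o(R, C) = C² + 176 = 176 + C²)
Z = -24 (Z = (0/(-4) + 6)*(-4) = (0*(-¼) + 6)*(-4) = (0 + 6)*(-4) = 6*(-4) = -24)
s = -525/136 (s = 2 - (109 - 44/(-17)*(-24))/8 = 2 - (109 - 44*(-1/17)*(-24))/8 = 2 - (109 + (44/17)*(-24))/8 = 2 - (109 - 1056/17)/8 = 2 - ⅛*797/17 = 2 - 797/136 = -525/136 ≈ -3.8603)
1/(s - o(-209, -86)) = 1/(-525/136 - (176 + (-86)²)) = 1/(-525/136 - (176 + 7396)) = 1/(-525/136 - 1*7572) = 1/(-525/136 - 7572) = 1/(-1030317/136) = -136/1030317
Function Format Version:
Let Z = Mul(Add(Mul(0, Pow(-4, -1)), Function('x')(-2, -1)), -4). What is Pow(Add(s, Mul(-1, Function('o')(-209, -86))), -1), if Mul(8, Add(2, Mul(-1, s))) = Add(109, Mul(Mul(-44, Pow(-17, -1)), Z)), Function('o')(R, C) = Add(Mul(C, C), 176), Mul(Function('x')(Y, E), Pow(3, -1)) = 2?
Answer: Rational(-136, 1030317) ≈ -0.00013200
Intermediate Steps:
Function('x')(Y, E) = 6 (Function('x')(Y, E) = Mul(3, 2) = 6)
Function('o')(R, C) = Add(176, Pow(C, 2)) (Function('o')(R, C) = Add(Pow(C, 2), 176) = Add(176, Pow(C, 2)))
Z = -24 (Z = Mul(Add(Mul(0, Pow(-4, -1)), 6), -4) = Mul(Add(Mul(0, Rational(-1, 4)), 6), -4) = Mul(Add(0, 6), -4) = Mul(6, -4) = -24)
s = Rational(-525, 136) (s = Add(2, Mul(Rational(-1, 8), Add(109, Mul(Mul(-44, Pow(-17, -1)), -24)))) = Add(2, Mul(Rational(-1, 8), Add(109, Mul(Mul(-44, Rational(-1, 17)), -24)))) = Add(2, Mul(Rational(-1, 8), Add(109, Mul(Rational(44, 17), -24)))) = Add(2, Mul(Rational(-1, 8), Add(109, Rational(-1056, 17)))) = Add(2, Mul(Rational(-1, 8), Rational(797, 17))) = Add(2, Rational(-797, 136)) = Rational(-525, 136) ≈ -3.8603)
Pow(Add(s, Mul(-1, Function('o')(-209, -86))), -1) = Pow(Add(Rational(-525, 136), Mul(-1, Add(176, Pow(-86, 2)))), -1) = Pow(Add(Rational(-525, 136), Mul(-1, Add(176, 7396))), -1) = Pow(Add(Rational(-525, 136), Mul(-1, 7572)), -1) = Pow(Add(Rational(-525, 136), -7572), -1) = Pow(Rational(-1030317, 136), -1) = Rational(-136, 1030317)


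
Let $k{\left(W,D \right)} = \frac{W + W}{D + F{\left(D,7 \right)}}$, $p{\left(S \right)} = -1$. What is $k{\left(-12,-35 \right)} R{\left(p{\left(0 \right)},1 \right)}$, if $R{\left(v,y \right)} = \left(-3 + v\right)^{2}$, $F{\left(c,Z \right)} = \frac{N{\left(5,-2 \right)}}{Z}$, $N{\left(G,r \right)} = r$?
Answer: $\frac{2688}{247} \approx 10.883$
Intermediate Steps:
$F{\left(c,Z \right)} = - \frac{2}{Z}$
$k{\left(W,D \right)} = \frac{2 W}{- \frac{2}{7} + D}$ ($k{\left(W,D \right)} = \frac{W + W}{D - \frac{2}{7}} = \frac{2 W}{D - \frac{2}{7}} = \frac{2 W}{- \frac{2}{7} + D}$)
$k{\left(-12,-35 \right)} R{\left(p{\left(0 \right)},1 \right)} = 14 \left(-12\right) \frac{1}{-2 + 7 \left(-35\right)} \left(-3 - 1\right)^{2} = 14 \left(-12\right) \frac{1}{-2 - 245} \left(-4\right)^{2} = 14 \left(-12\right) \frac{1}{-247} \cdot 16 = 14 \left(-12\right) \left(- \frac{1}{247}\right) 16 = \frac{168}{247} \cdot 16 = \frac{2688}{247}$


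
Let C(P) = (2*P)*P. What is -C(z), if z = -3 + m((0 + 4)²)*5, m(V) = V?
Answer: -11858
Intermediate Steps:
z = 77 (z = -3 + (0 + 4)²*5 = -3 + 4²*5 = -3 + 16*5 = -3 + 80 = 77)
C(P) = 2*P²
-C(z) = -2*77² = -2*5929 = -1*11858 = -11858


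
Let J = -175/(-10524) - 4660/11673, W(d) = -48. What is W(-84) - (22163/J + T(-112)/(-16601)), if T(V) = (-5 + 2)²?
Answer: 406858267961931/7029112415 ≈ 57882.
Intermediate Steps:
T(V) = 9 (T(V) = (-3)² = 9)
J = -15666355/40948884 (J = -175*(-1/10524) - 4660*1/11673 = 175/10524 - 4660/11673 = -15666355/40948884 ≈ -0.38258)
W(-84) - (22163/J + T(-112)/(-16601)) = -48 - (22163/(-15666355/40948884) + 9/(-16601)) = -48 - (22163*(-40948884/15666355) + 9*(-1/16601)) = -48 - (-24528381516/423415 - 9/16601) = -48 - 1*(-407195665357851/7029112415) = -48 + 407195665357851/7029112415 = 406858267961931/7029112415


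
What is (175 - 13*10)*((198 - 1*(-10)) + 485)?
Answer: 31185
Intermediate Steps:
(175 - 13*10)*((198 - 1*(-10)) + 485) = (175 - 130)*((198 + 10) + 485) = 45*(208 + 485) = 45*693 = 31185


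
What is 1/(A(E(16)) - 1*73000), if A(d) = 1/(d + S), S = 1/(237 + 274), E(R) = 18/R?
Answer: -4607/336306912 ≈ -1.3699e-5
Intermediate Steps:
S = 1/511 ≈ 0.0019569
A(d) = 1/(1/511 + d) (A(d) = 1/(d + 1/511) = 1/(1/511 + d))
1/(A(E(16)) - 1*73000) = 1/(511/(1 + 511*(18/16)) - 1*73000) = 1/(511/(1 + 511*(18*(1/16))) - 73000) = 1/(511/(1 + 511*(9/8)) - 73000) = 1/(511/(1 + 4599/8) - 73000) = 1/(511/(4607/8) - 73000) = 1/(511*(8/4607) - 73000) = 1/(4088/4607 - 73000) = 1/(-336306912/4607) = -4607/336306912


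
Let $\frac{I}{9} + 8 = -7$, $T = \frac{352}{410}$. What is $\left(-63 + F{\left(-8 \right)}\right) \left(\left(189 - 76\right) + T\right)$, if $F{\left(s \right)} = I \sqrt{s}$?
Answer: $- \frac{1470483}{205} - \frac{1260414 i \sqrt{2}}{41} \approx -7173.1 - 43476.0 i$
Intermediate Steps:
$T = \frac{176}{205}$ ($T = 352 \cdot \frac{1}{410} = \frac{176}{205} \approx 0.85854$)
$I = -135$ ($I = -72 + 9 \left(-7\right) = -72 - 63 = -135$)
$F{\left(s \right)} = - 135 \sqrt{s}$
$\left(-63 + F{\left(-8 \right)}\right) \left(\left(189 - 76\right) + T\right) = \left(-63 - 135 \sqrt{-8}\right) \left(\left(189 - 76\right) + \frac{176}{205}\right) = \left(-63 - 135 \cdot 2 i \sqrt{2}\right) \left(\left(189 - 76\right) + \frac{176}{205}\right) = \left(-63 - 270 i \sqrt{2}\right) \left(113 + \frac{176}{205}\right) = \left(-63 - 270 i \sqrt{2}\right) \frac{23341}{205} = - \frac{1470483}{205} - \frac{1260414 i \sqrt{2}}{41}$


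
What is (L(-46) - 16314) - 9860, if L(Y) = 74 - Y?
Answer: -26054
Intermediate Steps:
(L(-46) - 16314) - 9860 = ((74 - 1*(-46)) - 16314) - 9860 = ((74 + 46) - 16314) - 9860 = (120 - 16314) - 9860 = -16194 - 9860 = -26054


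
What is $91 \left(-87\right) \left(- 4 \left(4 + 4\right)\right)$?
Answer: $253344$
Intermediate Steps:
$91 \left(-87\right) \left(- 4 \left(4 + 4\right)\right) = - 7917 \left(\left(-4\right) 8\right) = \left(-7917\right) \left(-32\right) = 253344$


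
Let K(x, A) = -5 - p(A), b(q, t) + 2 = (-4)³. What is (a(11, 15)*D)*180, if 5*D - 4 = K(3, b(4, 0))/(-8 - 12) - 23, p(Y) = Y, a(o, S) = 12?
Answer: -47628/5 ≈ -9525.6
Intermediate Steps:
b(q, t) = -66 (b(q, t) = -2 + (-4)³ = -2 - 64 = -66)
K(x, A) = -5 - A
D = -441/100 (D = ⅘ + ((-5 - 1*(-66))/(-8 - 12) - 23)/5 = ⅘ + ((-5 + 66)/(-20) - 23)/5 = ⅘ + (61*(-1/20) - 23)/5 = ⅘ + (-61/20 - 23)/5 = ⅘ + (⅕)*(-521/20) = ⅘ - 521/100 = -441/100 ≈ -4.4100)
(a(11, 15)*D)*180 = (12*(-441/100))*180 = -1323/25*180 = -47628/5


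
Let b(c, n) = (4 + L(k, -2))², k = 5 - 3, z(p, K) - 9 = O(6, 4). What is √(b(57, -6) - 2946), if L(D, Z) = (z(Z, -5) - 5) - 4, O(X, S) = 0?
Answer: I*√2930 ≈ 54.129*I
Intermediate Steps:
z(p, K) = 9 (z(p, K) = 9 + 0 = 9)
k = 2
L(D, Z) = 0 (L(D, Z) = (9 - 5) - 4 = 4 - 4 = 0)
b(c, n) = 16 (b(c, n) = (4 + 0)² = 4² = 16)
√(b(57, -6) - 2946) = √(16 - 2946) = √(-2930) = I*√2930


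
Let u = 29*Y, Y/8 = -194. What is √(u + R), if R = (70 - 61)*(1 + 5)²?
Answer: 2*I*√11171 ≈ 211.39*I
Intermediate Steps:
Y = -1552 (Y = 8*(-194) = -1552)
u = -45008 (u = 29*(-1552) = -45008)
R = 324 (R = 9*6² = 9*36 = 324)
√(u + R) = √(-45008 + 324) = √(-44684) = 2*I*√11171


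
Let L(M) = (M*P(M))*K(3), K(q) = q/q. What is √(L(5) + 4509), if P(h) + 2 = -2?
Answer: 67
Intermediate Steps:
K(q) = 1
P(h) = -4 (P(h) = -2 - 2 = -4)
L(M) = -4*M (L(M) = (M*(-4))*1 = -4*M*1 = -4*M)
√(L(5) + 4509) = √(-4*5 + 4509) = √(-20 + 4509) = √4489 = 67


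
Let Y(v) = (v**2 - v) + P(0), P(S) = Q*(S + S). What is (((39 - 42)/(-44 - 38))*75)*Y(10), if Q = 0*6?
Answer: 10125/41 ≈ 246.95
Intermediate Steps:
Q = 0
P(S) = 0 (P(S) = 0*(S + S) = 0*(2*S) = 0)
Y(v) = v**2 - v (Y(v) = (v**2 - v) + 0 = v**2 - v)
(((39 - 42)/(-44 - 38))*75)*Y(10) = (((39 - 42)/(-44 - 38))*75)*(10*(-1 + 10)) = (-3/(-82)*75)*(10*9) = (-3*(-1/82)*75)*90 = ((3/82)*75)*90 = (225/82)*90 = 10125/41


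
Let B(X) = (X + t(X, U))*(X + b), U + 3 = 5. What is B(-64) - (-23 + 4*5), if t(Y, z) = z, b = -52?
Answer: 7195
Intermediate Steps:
U = 2 (U = -3 + 5 = 2)
B(X) = (-52 + X)*(2 + X) (B(X) = (X + 2)*(X - 52) = (2 + X)*(-52 + X) = (-52 + X)*(2 + X))
B(-64) - (-23 + 4*5) = (-104 + (-64)² - 50*(-64)) - (-23 + 4*5) = (-104 + 4096 + 3200) - (-23 + 20) = 7192 - 1*(-3) = 7192 + 3 = 7195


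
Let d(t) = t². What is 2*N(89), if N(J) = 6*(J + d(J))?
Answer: 96120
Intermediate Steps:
N(J) = 6*J + 6*J² (N(J) = 6*(J + J²) = 6*J + 6*J²)
2*N(89) = 2*(6*89*(1 + 89)) = 2*(6*89*90) = 2*48060 = 96120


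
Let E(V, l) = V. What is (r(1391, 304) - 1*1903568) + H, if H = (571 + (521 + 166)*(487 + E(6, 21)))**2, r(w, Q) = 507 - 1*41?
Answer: 115096801542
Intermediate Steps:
r(w, Q) = 466 (r(w, Q) = 507 - 41 = 466)
H = 115098704644 (H = (571 + (521 + 166)*(487 + 6))**2 = (571 + 687*493)**2 = (571 + 338691)**2 = 339262**2 = 115098704644)
(r(1391, 304) - 1*1903568) + H = (466 - 1*1903568) + 115098704644 = (466 - 1903568) + 115098704644 = -1903102 + 115098704644 = 115096801542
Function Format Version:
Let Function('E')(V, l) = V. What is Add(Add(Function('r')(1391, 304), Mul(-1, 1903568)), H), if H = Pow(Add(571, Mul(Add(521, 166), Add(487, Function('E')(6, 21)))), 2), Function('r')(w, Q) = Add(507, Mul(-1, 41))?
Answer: 115096801542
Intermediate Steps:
Function('r')(w, Q) = 466 (Function('r')(w, Q) = Add(507, -41) = 466)
H = 115098704644 (H = Pow(Add(571, Mul(Add(521, 166), Add(487, 6))), 2) = Pow(Add(571, Mul(687, 493)), 2) = Pow(Add(571, 338691), 2) = Pow(339262, 2) = 115098704644)
Add(Add(Function('r')(1391, 304), Mul(-1, 1903568)), H) = Add(Add(466, Mul(-1, 1903568)), 115098704644) = Add(Add(466, -1903568), 115098704644) = Add(-1903102, 115098704644) = 115096801542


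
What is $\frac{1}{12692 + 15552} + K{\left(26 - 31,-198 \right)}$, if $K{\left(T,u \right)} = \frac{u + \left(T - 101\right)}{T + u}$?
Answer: $\frac{8586379}{5733532} \approx 1.4976$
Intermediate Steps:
$K{\left(T,u \right)} = \frac{-101 + T + u}{T + u}$ ($K{\left(T,u \right)} = \frac{u + \left(-101 + T\right)}{T + u} = \frac{-101 + T + u}{T + u}$)
$\frac{1}{12692 + 15552} + K{\left(26 - 31,-198 \right)} = \frac{1}{12692 + 15552} + \frac{-101 + \left(26 - 31\right) - 198}{\left(26 - 31\right) - 198} = \frac{1}{28244} + \frac{-101 - 5 - 198}{-5 - 198} = \frac{1}{28244} + \frac{1}{-203} \left(-304\right) = \frac{1}{28244} - - \frac{304}{203} = \frac{1}{28244} + \frac{304}{203} = \frac{8586379}{5733532}$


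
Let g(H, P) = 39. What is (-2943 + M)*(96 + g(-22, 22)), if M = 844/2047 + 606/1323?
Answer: -39839097945/100303 ≈ -3.9719e+5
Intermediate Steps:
M = 785698/902727 (M = 844*(1/2047) + 606*(1/1323) = 844/2047 + 202/441 = 785698/902727 ≈ 0.87036)
(-2943 + M)*(96 + g(-22, 22)) = (-2943 + 785698/902727)*(96 + 39) = -2655939863/902727*135 = -39839097945/100303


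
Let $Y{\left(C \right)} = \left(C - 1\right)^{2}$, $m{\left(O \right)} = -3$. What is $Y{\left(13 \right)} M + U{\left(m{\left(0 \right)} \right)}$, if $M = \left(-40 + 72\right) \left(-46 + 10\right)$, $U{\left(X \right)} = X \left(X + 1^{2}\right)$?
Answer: $-165882$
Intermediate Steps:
$U{\left(X \right)} = X \left(1 + X\right)$ ($U{\left(X \right)} = X \left(X + 1\right) = X \left(1 + X\right)$)
$Y{\left(C \right)} = \left(-1 + C\right)^{2}$
$M = -1152$ ($M = 32 \left(-36\right) = -1152$)
$Y{\left(13 \right)} M + U{\left(m{\left(0 \right)} \right)} = \left(-1 + 13\right)^{2} \left(-1152\right) - 3 \left(1 - 3\right) = 12^{2} \left(-1152\right) - -6 = 144 \left(-1152\right) + 6 = -165888 + 6 = -165882$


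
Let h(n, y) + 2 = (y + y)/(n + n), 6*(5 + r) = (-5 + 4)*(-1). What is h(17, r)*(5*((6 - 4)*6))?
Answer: -2330/17 ≈ -137.06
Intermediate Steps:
r = -29/6 (r = -5 + ((-5 + 4)*(-1))/6 = -5 + (-1*(-1))/6 = -5 + (1/6)*1 = -5 + 1/6 = -29/6 ≈ -4.8333)
h(n, y) = -2 + y/n (h(n, y) = -2 + (y + y)/(n + n) = -2 + (2*y)/((2*n)) = -2 + (2*y)*(1/(2*n)) = -2 + y/n)
h(17, r)*(5*((6 - 4)*6)) = (-2 - 29/6/17)*(5*((6 - 4)*6)) = (-2 - 29/6*1/17)*(5*(2*6)) = (-2 - 29/102)*(5*12) = -233/102*60 = -2330/17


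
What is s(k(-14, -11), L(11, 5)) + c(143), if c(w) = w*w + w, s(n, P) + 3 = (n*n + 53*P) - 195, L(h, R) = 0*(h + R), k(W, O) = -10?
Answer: 20494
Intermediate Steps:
L(h, R) = 0 (L(h, R) = 0*(R + h) = 0)
s(n, P) = -198 + n² + 53*P (s(n, P) = -3 + ((n*n + 53*P) - 195) = -3 + ((n² + 53*P) - 195) = -3 + (-195 + n² + 53*P) = -198 + n² + 53*P)
c(w) = w + w² (c(w) = w² + w = w + w²)
s(k(-14, -11), L(11, 5)) + c(143) = (-198 + (-10)² + 53*0) + 143*(1 + 143) = (-198 + 100 + 0) + 143*144 = -98 + 20592 = 20494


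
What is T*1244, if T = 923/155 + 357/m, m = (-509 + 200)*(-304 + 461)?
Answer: 18544790672/2506505 ≈ 7398.7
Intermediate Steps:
m = -48513 (m = -309*157 = -48513)
T = 14907388/2506505 (T = 923/155 + 357/(-48513) = 923*(1/155) + 357*(-1/48513) = 923/155 - 119/16171 = 14907388/2506505 ≈ 5.9475)
T*1244 = (14907388/2506505)*1244 = 18544790672/2506505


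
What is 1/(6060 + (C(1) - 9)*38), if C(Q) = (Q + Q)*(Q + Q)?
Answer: 1/5870 ≈ 0.00017036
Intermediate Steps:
C(Q) = 4*Q**2 (C(Q) = (2*Q)*(2*Q) = 4*Q**2)
1/(6060 + (C(1) - 9)*38) = 1/(6060 + (4*1**2 - 9)*38) = 1/(6060 + (4*1 - 9)*38) = 1/(6060 + (4 - 9)*38) = 1/(6060 - 5*38) = 1/(6060 - 190) = 1/5870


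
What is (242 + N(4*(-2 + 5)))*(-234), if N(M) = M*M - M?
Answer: -87516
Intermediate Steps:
N(M) = M² - M
(242 + N(4*(-2 + 5)))*(-234) = (242 + (4*(-2 + 5))*(-1 + 4*(-2 + 5)))*(-234) = (242 + (4*3)*(-1 + 4*3))*(-234) = (242 + 12*(-1 + 12))*(-234) = (242 + 12*11)*(-234) = (242 + 132)*(-234) = 374*(-234) = -87516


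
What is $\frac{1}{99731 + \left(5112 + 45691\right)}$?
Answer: $\frac{1}{150534} \approx 6.643 \cdot 10^{-6}$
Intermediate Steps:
$\frac{1}{99731 + \left(5112 + 45691\right)} = \frac{1}{99731 + 50803} = \frac{1}{150534}$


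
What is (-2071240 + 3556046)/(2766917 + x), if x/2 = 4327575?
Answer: 1484806/11422067 ≈ 0.12999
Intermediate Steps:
x = 8655150 (x = 2*4327575 = 8655150)
(-2071240 + 3556046)/(2766917 + x) = (-2071240 + 3556046)/(2766917 + 8655150) = 1484806/11422067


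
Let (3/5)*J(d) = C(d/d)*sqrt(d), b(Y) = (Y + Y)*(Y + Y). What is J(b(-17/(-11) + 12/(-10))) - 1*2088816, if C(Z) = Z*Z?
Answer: -68930890/33 ≈ -2.0888e+6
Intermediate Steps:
C(Z) = Z**2
b(Y) = 4*Y**2 (b(Y) = (2*Y)*(2*Y) = 4*Y**2)
J(d) = 5*sqrt(d)/3 (J(d) = 5*((d/d)**2*sqrt(d))/3 = 5*(1**2*sqrt(d))/3 = 5*(1*sqrt(d))/3 = 5*sqrt(d)/3)
J(b(-17/(-11) + 12/(-10))) - 1*2088816 = 5*sqrt(4*(-17/(-11) + 12/(-10))**2)/3 - 1*2088816 = 5*sqrt(4*(-17*(-1/11) + 12*(-1/10))**2)/3 - 2088816 = 5*sqrt(4*(17/11 - 6/5)**2)/3 - 2088816 = 5*sqrt(4*(19/55)**2)/3 - 2088816 = 5*sqrt(4*(361/3025))/3 - 2088816 = 5*sqrt(1444/3025)/3 - 2088816 = (5/3)*(38/55) - 2088816 = 38/33 - 2088816 = -68930890/33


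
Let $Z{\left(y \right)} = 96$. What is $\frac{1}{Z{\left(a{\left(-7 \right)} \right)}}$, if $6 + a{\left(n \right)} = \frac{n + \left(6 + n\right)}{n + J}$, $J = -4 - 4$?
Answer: $\frac{1}{96} \approx 0.010417$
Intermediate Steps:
$J = -8$ ($J = -4 - 4 = -8$)
$a{\left(n \right)} = -6 + \frac{6 + 2 n}{-8 + n}$ ($a{\left(n \right)} = -6 + \frac{n + \left(6 + n\right)}{n - 8} = -6 + \frac{6 + 2 n}{-8 + n}$)
$\frac{1}{Z{\left(a{\left(-7 \right)} \right)}} = \frac{1}{96}$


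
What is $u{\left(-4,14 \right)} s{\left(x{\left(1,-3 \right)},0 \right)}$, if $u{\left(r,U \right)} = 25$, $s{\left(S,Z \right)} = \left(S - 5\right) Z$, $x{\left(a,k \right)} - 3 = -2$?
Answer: $0$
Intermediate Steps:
$x{\left(a,k \right)} = 1$ ($x{\left(a,k \right)} = 3 - 2 = 1$)
$s{\left(S,Z \right)} = Z \left(-5 + S\right)$ ($s{\left(S,Z \right)} = \left(-5 + S\right) Z = Z \left(-5 + S\right)$)
$u{\left(-4,14 \right)} s{\left(x{\left(1,-3 \right)},0 \right)} = 25 \cdot 0 \left(-5 + 1\right) = 25 \cdot 0 \left(-4\right) = 25 \cdot 0 = 0$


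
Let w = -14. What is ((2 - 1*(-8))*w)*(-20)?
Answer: 2800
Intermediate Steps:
((2 - 1*(-8))*w)*(-20) = ((2 - 1*(-8))*(-14))*(-20) = ((2 + 8)*(-14))*(-20) = (10*(-14))*(-20) = -140*(-20) = 2800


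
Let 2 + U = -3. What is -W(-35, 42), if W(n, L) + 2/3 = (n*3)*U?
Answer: -1573/3 ≈ -524.33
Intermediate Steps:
U = -5 (U = -2 - 3 = -5)
W(n, L) = -⅔ - 15*n (W(n, L) = -⅔ + (n*3)*(-5) = -⅔ + (3*n)*(-5) = -⅔ - 15*n)
-W(-35, 42) = -(-⅔ - 15*(-35)) = -(-⅔ + 525) = -1*1573/3 = -1573/3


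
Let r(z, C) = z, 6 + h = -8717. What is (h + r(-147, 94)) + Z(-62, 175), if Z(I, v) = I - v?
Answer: -9107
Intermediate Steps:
h = -8723 (h = -6 - 8717 = -8723)
(h + r(-147, 94)) + Z(-62, 175) = (-8723 - 147) + (-62 - 1*175) = -8870 + (-62 - 175) = -8870 - 237 = -9107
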